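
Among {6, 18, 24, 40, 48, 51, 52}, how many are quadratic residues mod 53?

(6/53) = +1 → QR.
(18/53) = -1 → non-residue.
(24/53) = +1 → QR.
(40/53) = +1 → QR.
(48/53) = -1 → non-residue.
(51/53) = -1 → non-residue.
(52/53) = +1 → QR.
Total quadratic residues among the 7: 4.

4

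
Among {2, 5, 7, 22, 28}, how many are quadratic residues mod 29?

(2/29) = -1 → non-residue.
(5/29) = +1 → QR.
(7/29) = +1 → QR.
(22/29) = +1 → QR.
(28/29) = +1 → QR.
Total quadratic residues among the 5: 4.

4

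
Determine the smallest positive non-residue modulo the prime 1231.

3

(2/1231) = +1, so 2 is a residue.
(3/1231) = −1, so 3 is the smallest positive non-residue mod 1231.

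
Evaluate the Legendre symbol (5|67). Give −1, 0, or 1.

Reciprocity: 5 ≡ 1 and 67 ≡ 3 (mod 4), so (5/67) = +(67/5).
Reduce top mod 5: now compute (2/5).
Pull out 2: since 5 ≡ 5 (mod 8), (2/5) = -1.
Reached (1/5) = 1. Collecting the sign flips along the way, the symbol is -1.

-1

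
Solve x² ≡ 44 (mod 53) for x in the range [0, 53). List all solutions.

16, 37

53 ≡ 1 (mod 4), so we find a root by search.
Trying successive values, 16² = 256 ≡ 44 (mod 53). The other root is 53 − 16 = 37.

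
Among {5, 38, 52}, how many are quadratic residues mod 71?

(5/71) = +1 → QR.
(38/71) = +1 → QR.
(52/71) = -1 → non-residue.
Total quadratic residues among the 3: 2.

2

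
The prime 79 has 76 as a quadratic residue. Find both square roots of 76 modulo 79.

Since 79 ≡ 3 (mod 4), a square root of 76 is 76^((79+1)/4) = 76^20 mod 79.
Repeated squaring: 76^2≡9, 76^4≡2, 76^8≡4, 76^16≡16 (mod 79).
76^20 = 76^(16+4) ≡ 32 (mod 79).
Check: 32² = 1024 ≡ 76 (mod 79). The two roots are 32 and 47.

32, 47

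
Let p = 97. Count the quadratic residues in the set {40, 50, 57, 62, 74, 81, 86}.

4

(40/97) = -1 → non-residue.
(50/97) = +1 → QR.
(57/97) = -1 → non-residue.
(62/97) = +1 → QR.
(74/97) = -1 → non-residue.
(81/97) = +1 → QR.
(86/97) = +1 → QR.
Total quadratic residues among the 7: 4.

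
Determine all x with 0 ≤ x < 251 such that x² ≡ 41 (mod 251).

36, 215

Since 251 ≡ 3 (mod 4), a square root of 41 is 41^((251+1)/4) = 41^63 mod 251.
Repeated squaring: 41^2≡175, 41^4≡3, 41^8≡9, 41^16≡81, 41^32≡35 (mod 251).
41^63 = 41^(32+16+8+4+2+1) ≡ 36 (mod 251).
Check: 36² = 1296 ≡ 41 (mod 251). The two roots are 36 and 215.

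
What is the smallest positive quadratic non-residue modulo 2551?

3

(2/2551) = +1, so 2 is a residue.
(3/2551) = −1, so 3 is the smallest positive non-residue mod 2551.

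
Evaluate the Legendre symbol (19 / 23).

-1

Reciprocity: 19 ≡ 3 and 23 ≡ 3 (mod 4), so (19/23) = −(23/19).
Reduce top mod 19: now compute (4/19).
Pull out 2^2: since 19 ≡ 3 (mod 8), (2/19) = -1, so (2/19)^2 = +1.
Reached (1/19) = 1. Collecting the sign flips along the way, the symbol is -1.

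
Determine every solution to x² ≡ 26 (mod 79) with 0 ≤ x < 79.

37, 42

Since 79 ≡ 3 (mod 4), a square root of 26 is 26^((79+1)/4) = 26^20 mod 79.
Repeated squaring: 26^2≡44, 26^4≡40, 26^8≡20, 26^16≡5 (mod 79).
26^20 = 26^(16+4) ≡ 42 (mod 79).
Check: 42² = 1764 ≡ 26 (mod 79). The two roots are 37 and 42.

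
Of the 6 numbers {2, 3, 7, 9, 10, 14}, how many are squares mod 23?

3

(2/23) = +1 → QR.
(3/23) = +1 → QR.
(7/23) = -1 → non-residue.
(9/23) = +1 → QR.
(10/23) = -1 → non-residue.
(14/23) = -1 → non-residue.
Total quadratic residues among the 6: 3.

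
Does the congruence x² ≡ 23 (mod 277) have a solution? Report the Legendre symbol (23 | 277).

Euler's criterion: (23/277) ≡ 23^138 (mod 277).
23^2 ≡ 252 (mod 277)
23^4 ≡ 71 (mod 277)
23^8 ≡ 55 (mod 277)
23^16 ≡ 255 (mod 277)
23^32 ≡ 207 (mod 277)
23^64 ≡ 191 (mod 277)
23^128 ≡ 194 (mod 277)
23^138 = 23^(128+8+2) ≡ 1 (mod 277).
Result is 1, so (23/277) = 1.

1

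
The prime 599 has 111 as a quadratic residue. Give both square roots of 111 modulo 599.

Since 599 ≡ 3 (mod 4), a square root of 111 is 111^((599+1)/4) = 111^150 mod 599.
Repeated squaring: 111^2≡341, 111^4≡75, 111^8≡234, 111^16≡247, 111^32≡510, 111^64≡134, 111^128≡585 (mod 599).
111^150 = 111^(128+16+4+2) ≡ 406 (mod 599).
Check: 406² = 164836 ≡ 111 (mod 599). The two roots are 193 and 406.

193, 406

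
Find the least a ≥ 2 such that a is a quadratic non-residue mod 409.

(2/409) = +1, so 2 is a residue.
(3/409) = +1, so 3 is a residue.
(4/409) = +1, so 4 is a residue.
(5/409) = +1, so 5 is a residue.
(6/409) = +1, so 6 is a residue.
(7/409) = −1, so 7 is the smallest positive non-residue mod 409.

7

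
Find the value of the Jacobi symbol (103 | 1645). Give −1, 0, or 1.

1

Reciprocity: 103 ≡ 3 and 1645 ≡ 1 (mod 4), so (103/1645) = +(1645/103).
Reduce top mod 103: now compute (100/103).
Pull out 2^2: since 103 ≡ 7 (mod 8), (2/103) = +1, so (2/103)^2 = +1.
Reciprocity: 25 ≡ 1 and 103 ≡ 3 (mod 4), so (25/103) = +(103/25).
Reduce top mod 25: now compute (3/25).
Reciprocity: 3 ≡ 3 and 25 ≡ 1 (mod 4), so (3/25) = +(25/3).
Reduce top mod 3: now compute (1/3).
Reached (1/3) = 1. Collecting the sign flips along the way, the symbol is +1.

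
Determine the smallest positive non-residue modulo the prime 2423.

(2/2423) = +1, so 2 is a residue.
(3/2423) = +1, so 3 is a residue.
(4/2423) = +1, so 4 is a residue.
(5/2423) = −1, so 5 is the smallest positive non-residue mod 2423.

5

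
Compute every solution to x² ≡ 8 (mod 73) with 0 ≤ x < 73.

9, 64

73 ≡ 1 (mod 4), so we find a root by search.
Trying successive values, 9² = 81 ≡ 8 (mod 73). The other root is 73 − 9 = 64.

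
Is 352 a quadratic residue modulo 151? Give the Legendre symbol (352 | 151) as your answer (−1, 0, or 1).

Euler's criterion: (352/151) ≡ 50^75 (mod 151).
50^2 ≡ 84 (mod 151)
50^4 ≡ 110 (mod 151)
50^8 ≡ 20 (mod 151)
50^16 ≡ 98 (mod 151)
50^32 ≡ 91 (mod 151)
50^64 ≡ 127 (mod 151)
50^75 = 50^(64+8+2+1) ≡ 1 (mod 151).
Result is 1, so (352/151) = 1.

1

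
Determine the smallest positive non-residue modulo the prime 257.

3

(2/257) = +1, so 2 is a residue.
(3/257) = −1, so 3 is the smallest positive non-residue mod 257.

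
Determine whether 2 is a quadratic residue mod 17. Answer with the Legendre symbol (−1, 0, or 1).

1

Pull out 2: since 17 ≡ 1 (mod 8), (2/17) = +1.
Reached (1/17) = 1. Collecting the sign flips along the way, the symbol is +1.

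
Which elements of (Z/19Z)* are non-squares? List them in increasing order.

2, 3, 8, 10, 12, 13, 14, 15, 18

Square k = 1,…,9 (k and 19−k give the same square):
1²=1, 2²=4, 3²=9, 4²=16, 5²≡6, 6²≡17, 7²≡11, 8²≡7, 9²≡5 (mod 19).
The residues are {1, 4, 5, 6, 7, 9, 11, 16, 17}; the non-residues are the remaining 9 nonzero classes.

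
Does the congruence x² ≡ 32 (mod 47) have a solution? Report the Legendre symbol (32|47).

1

Pull out 2^5: since 47 ≡ 7 (mod 8), (2/47) = +1, so (2/47)^5 = +1.
Reached (1/47) = 1. Collecting the sign flips along the way, the symbol is +1.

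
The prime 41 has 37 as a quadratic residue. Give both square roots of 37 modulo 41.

41 ≡ 1 (mod 4), so we find a root by search.
Trying successive values, 18² = 324 ≡ 37 (mod 41). The other root is 41 − 18 = 23.

18, 23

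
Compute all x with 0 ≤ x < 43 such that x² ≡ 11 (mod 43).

21, 22

Since 43 ≡ 3 (mod 4), a square root of 11 is 11^((43+1)/4) = 11^11 mod 43.
Repeated squaring: 11^2≡35, 11^4≡21, 11^8≡11 (mod 43).
11^11 = 11^(8+2+1) ≡ 21 (mod 43).
Check: 21² = 441 ≡ 11 (mod 43). The two roots are 21 and 22.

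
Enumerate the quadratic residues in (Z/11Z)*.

1 3 4 5 9

Square k = 1,…,5 (k and 11−k give the same square):
1²=1, 2²=4, 3²=9, 4²≡5, 5²≡3 (mod 11).
So the quadratic residues mod 11 are {1, 3, 4, 5, 9}.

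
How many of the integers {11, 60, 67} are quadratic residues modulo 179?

(11/179) = -1 → non-residue.
(60/179) = +1 → QR.
(67/179) = +1 → QR.
Total quadratic residues among the 3: 2.

2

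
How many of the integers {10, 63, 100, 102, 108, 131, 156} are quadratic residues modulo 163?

4

(10/163) = +1 → QR.
(63/163) = -1 → non-residue.
(100/163) = +1 → QR.
(102/163) = -1 → non-residue.
(108/163) = -1 → non-residue.
(131/163) = +1 → QR.
(156/163) = +1 → QR.
Total quadratic residues among the 7: 4.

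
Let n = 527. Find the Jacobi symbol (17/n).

Reciprocity: 17 ≡ 1 and 527 ≡ 3 (mod 4), so (17/527) = +(527/17).
Reduce top mod 17: now compute (0/17).
Top reduces to 0: gcd > 1, so the symbol is 0.

0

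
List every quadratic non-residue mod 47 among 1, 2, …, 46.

5 10 11 13 15 19 20 22 23 26 29 30 31 33 35 38 39 40 41 43 44 45 46

Square k = 1,…,23 (k and 47−k give the same square):
1²=1, 2²=4, 3²=9, 4²=16, 5²=25, 6²=36, 7²≡2, 8²≡17, 9²≡34, 10²≡6, 11²≡27, 12²≡3, 13²≡28, 14²≡8, 15²≡37, 16²≡21, 17²≡7, 18²≡42, 19²≡32, 20²≡24, 21²≡18, 22²≡14, 23²≡12 (mod 47).
The residues are {1, 2, 3, 4, 6, 7, 8, 9, 12, 14, 16, 17, 18, 21, 24, 25, 27, 28, 32, 34, 36, 37, 42}; the non-residues are the remaining 23 nonzero classes.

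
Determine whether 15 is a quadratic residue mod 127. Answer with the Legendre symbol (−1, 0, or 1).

1

Euler's criterion: (15/127) ≡ 15^63 (mod 127).
15^2 ≡ 98 (mod 127)
15^4 ≡ 79 (mod 127)
15^8 ≡ 18 (mod 127)
15^16 ≡ 70 (mod 127)
15^32 ≡ 74 (mod 127)
15^63 = 15^(32+16+8+4+2+1) ≡ 1 (mod 127).
Result is 1, so (15/127) = 1.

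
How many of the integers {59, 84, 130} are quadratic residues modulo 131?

2

(59/131) = +1 → QR.
(84/131) = +1 → QR.
(130/131) = -1 → non-residue.
Total quadratic residues among the 3: 2.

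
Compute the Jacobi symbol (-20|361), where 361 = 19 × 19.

1

First reduce: -20 ≡ 341 (mod 361).
Reciprocity: 341 ≡ 1 and 361 ≡ 1 (mod 4), so (341/361) = +(361/341).
Reduce top mod 341: now compute (20/341).
Pull out 2^2: since 341 ≡ 5 (mod 8), (2/341) = -1, so (2/341)^2 = +1.
Reciprocity: 5 ≡ 1 and 341 ≡ 1 (mod 4), so (5/341) = +(341/5).
Reduce top mod 5: now compute (1/5).
Reached (1/5) = 1. Collecting the sign flips along the way, the symbol is +1.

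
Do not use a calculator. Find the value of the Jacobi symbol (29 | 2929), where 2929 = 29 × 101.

0

Reciprocity: 29 ≡ 1 and 2929 ≡ 1 (mod 4), so (29/2929) = +(2929/29).
Reduce top mod 29: now compute (0/29).
Top reduces to 0: gcd > 1, so the symbol is 0.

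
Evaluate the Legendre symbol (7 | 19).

Euler's criterion: (7/19) ≡ 7^9 (mod 19).
7^2 ≡ 11 (mod 19)
7^4 ≡ 7 (mod 19)
7^8 ≡ 11 (mod 19)
7^9 = 7^(8+1) ≡ 1 (mod 19).
Result is 1, so (7/19) = 1.

1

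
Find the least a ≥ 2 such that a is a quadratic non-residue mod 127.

(2/127) = +1, so 2 is a residue.
(3/127) = −1, so 3 is the smallest positive non-residue mod 127.

3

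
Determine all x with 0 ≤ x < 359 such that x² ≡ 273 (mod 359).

Since 359 ≡ 3 (mod 4), a square root of 273 is 273^((359+1)/4) = 273^90 mod 359.
Repeated squaring: 273^2≡216, 273^4≡345, 273^8≡196, 273^16≡3, 273^32≡9, 273^64≡81 (mod 359).
273^90 = 273^(64+16+8+2) ≡ 144 (mod 359).
Check: 144² = 20736 ≡ 273 (mod 359). The two roots are 144 and 215.

144, 215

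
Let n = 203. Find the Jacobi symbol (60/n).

-1

Pull out 2^2: since 203 ≡ 3 (mod 8), (2/203) = -1, so (2/203)^2 = +1.
Reciprocity: 15 ≡ 3 and 203 ≡ 3 (mod 4), so (15/203) = −(203/15).
Reduce top mod 15: now compute (8/15).
Pull out 2^3: since 15 ≡ 7 (mod 8), (2/15) = +1, so (2/15)^3 = +1.
Reached (1/15) = 1. Collecting the sign flips along the way, the symbol is -1.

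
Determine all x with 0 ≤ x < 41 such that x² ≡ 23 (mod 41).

41 ≡ 1 (mod 4), so we find a root by search.
Trying successive values, 8² = 64 ≡ 23 (mod 41). The other root is 41 − 8 = 33.

8, 33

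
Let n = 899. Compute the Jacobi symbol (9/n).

Reciprocity: 9 ≡ 1 and 899 ≡ 3 (mod 4), so (9/899) = +(899/9).
Reduce top mod 9: now compute (8/9).
Pull out 2^3: since 9 ≡ 1 (mod 8), (2/9) = +1, so (2/9)^3 = +1.
Reached (1/9) = 1. Collecting the sign flips along the way, the symbol is +1.

1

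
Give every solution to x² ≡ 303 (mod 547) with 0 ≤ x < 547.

238, 309

Since 547 ≡ 3 (mod 4), a square root of 303 is 303^((547+1)/4) = 303^137 mod 547.
Repeated squaring: 303^2≡460, 303^4≡458, 303^8≡263, 303^16≡247, 303^32≡292, 303^64≡479, 303^128≡248 (mod 547).
303^137 = 303^(128+8+1) ≡ 309 (mod 547).
Check: 309² = 95481 ≡ 303 (mod 547). The two roots are 238 and 309.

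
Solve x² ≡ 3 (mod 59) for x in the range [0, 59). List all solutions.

Since 59 ≡ 3 (mod 4), a square root of 3 is 3^((59+1)/4) = 3^15 mod 59.
Repeated squaring: 3^2≡9, 3^4≡22, 3^8≡12 (mod 59).
3^15 = 3^(8+4+2+1) ≡ 48 (mod 59).
Check: 48² = 2304 ≡ 3 (mod 59). The two roots are 11 and 48.

11, 48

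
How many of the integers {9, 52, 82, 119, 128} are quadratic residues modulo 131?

2

(9/131) = +1 → QR.
(52/131) = +1 → QR.
(82/131) = -1 → non-residue.
(119/131) = -1 → non-residue.
(128/131) = -1 → non-residue.
Total quadratic residues among the 5: 2.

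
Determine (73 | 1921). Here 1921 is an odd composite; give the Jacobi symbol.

Reciprocity: 73 ≡ 1 and 1921 ≡ 1 (mod 4), so (73/1921) = +(1921/73).
Reduce top mod 73: now compute (23/73).
Reciprocity: 23 ≡ 3 and 73 ≡ 1 (mod 4), so (23/73) = +(73/23).
Reduce top mod 23: now compute (4/23).
Pull out 2^2: since 23 ≡ 7 (mod 8), (2/23) = +1, so (2/23)^2 = +1.
Reached (1/23) = 1. Collecting the sign flips along the way, the symbol is +1.

1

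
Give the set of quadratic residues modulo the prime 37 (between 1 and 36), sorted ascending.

1, 3, 4, 7, 9, 10, 11, 12, 16, 21, 25, 26, 27, 28, 30, 33, 34, 36

Square k = 1,…,18 (k and 37−k give the same square):
1²=1, 2²=4, 3²=9, 4²=16, 5²=25, 6²=36, 7²≡12, 8²≡27, 9²≡7, 10²≡26, 11²≡10, 12²≡33, 13²≡21, 14²≡11, 15²≡3, 16²≡34, 17²≡30, 18²≡28 (mod 37).
So the quadratic residues mod 37 are {1, 3, 4, 7, 9, 10, 11, 12, 16, 21, 25, 26, 27, 28, 30, 33, 34, 36}.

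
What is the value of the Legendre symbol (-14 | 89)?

First reduce: -14 ≡ 75 (mod 89).
Reciprocity: 75 ≡ 3 and 89 ≡ 1 (mod 4), so (75/89) = +(89/75).
Reduce top mod 75: now compute (14/75).
Pull out 2: since 75 ≡ 3 (mod 8), (2/75) = -1.
Reciprocity: 7 ≡ 3 and 75 ≡ 3 (mod 4), so (7/75) = −(75/7).
Reduce top mod 7: now compute (5/7).
Reciprocity: 5 ≡ 1 and 7 ≡ 3 (mod 4), so (5/7) = +(7/5).
Reduce top mod 5: now compute (2/5).
Pull out 2: since 5 ≡ 5 (mod 8), (2/5) = -1.
Reached (1/5) = 1. Collecting the sign flips along the way, the symbol is -1.

-1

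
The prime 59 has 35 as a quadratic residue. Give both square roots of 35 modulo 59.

Since 59 ≡ 3 (mod 4), a square root of 35 is 35^((59+1)/4) = 35^15 mod 59.
Repeated squaring: 35^2≡45, 35^4≡19, 35^8≡7 (mod 59).
35^15 = 35^(8+4+2+1) ≡ 25 (mod 59).
Check: 25² = 625 ≡ 35 (mod 59). The two roots are 25 and 34.

25, 34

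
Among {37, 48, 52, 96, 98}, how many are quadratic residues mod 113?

2

(37/113) = -1 → non-residue.
(48/113) = -1 → non-residue.
(52/113) = +1 → QR.
(96/113) = -1 → non-residue.
(98/113) = +1 → QR.
Total quadratic residues among the 5: 2.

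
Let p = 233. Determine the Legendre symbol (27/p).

-1

Reciprocity: 27 ≡ 3 and 233 ≡ 1 (mod 4), so (27/233) = +(233/27).
Reduce top mod 27: now compute (17/27).
Reciprocity: 17 ≡ 1 and 27 ≡ 3 (mod 4), so (17/27) = +(27/17).
Reduce top mod 17: now compute (10/17).
Pull out 2: since 17 ≡ 1 (mod 8), (2/17) = +1.
Reciprocity: 5 ≡ 1 and 17 ≡ 1 (mod 4), so (5/17) = +(17/5).
Reduce top mod 5: now compute (2/5).
Pull out 2: since 5 ≡ 5 (mod 8), (2/5) = -1.
Reached (1/5) = 1. Collecting the sign flips along the way, the symbol is -1.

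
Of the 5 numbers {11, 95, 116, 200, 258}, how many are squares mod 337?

3

(11/337) = -1 → non-residue.
(95/337) = +1 → QR.
(116/337) = -1 → non-residue.
(200/337) = +1 → QR.
(258/337) = +1 → QR.
Total quadratic residues among the 5: 3.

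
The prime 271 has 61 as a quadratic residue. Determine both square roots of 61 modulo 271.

Since 271 ≡ 3 (mod 4), a square root of 61 is 61^((271+1)/4) = 61^68 mod 271.
Repeated squaring: 61^2≡198, 61^4≡180, 61^8≡151, 61^16≡37, 61^32≡14, 61^64≡196 (mod 271).
61^68 = 61^(64+4) ≡ 50 (mod 271).
Check: 50² = 2500 ≡ 61 (mod 271). The two roots are 50 and 221.

50, 221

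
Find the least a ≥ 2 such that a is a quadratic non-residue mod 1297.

(2/1297) = +1, so 2 is a residue.
(3/1297) = +1, so 3 is a residue.
(4/1297) = +1, so 4 is a residue.
(5/1297) = −1, so 5 is the smallest positive non-residue mod 1297.

5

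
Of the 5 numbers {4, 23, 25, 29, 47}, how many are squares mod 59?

(4/59) = +1 → QR.
(23/59) = -1 → non-residue.
(25/59) = +1 → QR.
(29/59) = +1 → QR.
(47/59) = -1 → non-residue.
Total quadratic residues among the 5: 3.

3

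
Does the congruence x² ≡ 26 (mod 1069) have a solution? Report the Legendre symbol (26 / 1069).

Euler's criterion: (26/1069) ≡ 26^534 (mod 1069).
26^2 ≡ 676 (mod 1069)
26^4 ≡ 513 (mod 1069)
26^8 ≡ 195 (mod 1069)
26^16 ≡ 610 (mod 1069)
26^32 ≡ 88 (mod 1069)
26^64 ≡ 261 (mod 1069)
26^128 ≡ 774 (mod 1069)
26^256 ≡ 436 (mod 1069)
26^512 ≡ 883 (mod 1069)
26^534 = 26^(512+16+4+2) ≡ 1068 (mod 1069).
Result is 1068 ≡ −1, so (26/1069) = −1.

-1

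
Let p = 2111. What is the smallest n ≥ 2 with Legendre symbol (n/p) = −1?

7

(2/2111) = +1, so 2 is a residue.
(3/2111) = +1, so 3 is a residue.
(4/2111) = +1, so 4 is a residue.
(5/2111) = +1, so 5 is a residue.
(6/2111) = +1, so 6 is a residue.
(7/2111) = −1, so 7 is the smallest positive non-residue mod 2111.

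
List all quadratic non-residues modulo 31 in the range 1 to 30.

Square k = 1,…,15 (k and 31−k give the same square):
1²=1, 2²=4, 3²=9, 4²=16, 5²=25, 6²≡5, 7²≡18, 8²≡2, 9²≡19, 10²≡7, 11²≡28, 12²≡20, 13²≡14, 14²≡10, 15²≡8 (mod 31).
The residues are {1, 2, 4, 5, 7, 8, 9, 10, 14, 16, 18, 19, 20, 25, 28}; the non-residues are the remaining 15 nonzero classes.

3,6,11,12,13,15,17,21,22,23,24,26,27,29,30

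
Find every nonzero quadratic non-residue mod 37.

2, 5, 6, 8, 13, 14, 15, 17, 18, 19, 20, 22, 23, 24, 29, 31, 32, 35

Square k = 1,…,18 (k and 37−k give the same square):
1²=1, 2²=4, 3²=9, 4²=16, 5²=25, 6²=36, 7²≡12, 8²≡27, 9²≡7, 10²≡26, 11²≡10, 12²≡33, 13²≡21, 14²≡11, 15²≡3, 16²≡34, 17²≡30, 18²≡28 (mod 37).
The residues are {1, 3, 4, 7, 9, 10, 11, 12, 16, 21, 25, 26, 27, 28, 30, 33, 34, 36}; the non-residues are the remaining 18 nonzero classes.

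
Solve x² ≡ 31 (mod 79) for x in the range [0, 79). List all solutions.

30, 49

Since 79 ≡ 3 (mod 4), a square root of 31 is 31^((79+1)/4) = 31^20 mod 79.
Repeated squaring: 31^2≡13, 31^4≡11, 31^8≡42, 31^16≡26 (mod 79).
31^20 = 31^(16+4) ≡ 49 (mod 79).
Check: 49² = 2401 ≡ 31 (mod 79). The two roots are 30 and 49.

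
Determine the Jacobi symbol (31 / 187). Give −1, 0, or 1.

Reciprocity: 31 ≡ 3 and 187 ≡ 3 (mod 4), so (31/187) = −(187/31).
Reduce top mod 31: now compute (1/31).
Reached (1/31) = 1. Collecting the sign flips along the way, the symbol is -1.

-1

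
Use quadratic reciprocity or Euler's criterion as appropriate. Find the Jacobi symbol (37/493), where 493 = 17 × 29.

Reciprocity: 37 ≡ 1 and 493 ≡ 1 (mod 4), so (37/493) = +(493/37).
Reduce top mod 37: now compute (12/37).
Pull out 2^2: since 37 ≡ 5 (mod 8), (2/37) = -1, so (2/37)^2 = +1.
Reciprocity: 3 ≡ 3 and 37 ≡ 1 (mod 4), so (3/37) = +(37/3).
Reduce top mod 3: now compute (1/3).
Reached (1/3) = 1. Collecting the sign flips along the way, the symbol is +1.

1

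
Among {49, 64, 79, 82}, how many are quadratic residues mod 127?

(49/127) = +1 → QR.
(64/127) = +1 → QR.
(79/127) = +1 → QR.
(82/127) = +1 → QR.
Total quadratic residues among the 4: 4.

4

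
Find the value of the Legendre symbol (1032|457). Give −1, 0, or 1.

First reduce: 1032 ≡ 118 (mod 457).
Pull out 2: since 457 ≡ 1 (mod 8), (2/457) = +1.
Reciprocity: 59 ≡ 3 and 457 ≡ 1 (mod 4), so (59/457) = +(457/59).
Reduce top mod 59: now compute (44/59).
Pull out 2^2: since 59 ≡ 3 (mod 8), (2/59) = -1, so (2/59)^2 = +1.
Reciprocity: 11 ≡ 3 and 59 ≡ 3 (mod 4), so (11/59) = −(59/11).
Reduce top mod 11: now compute (4/11).
Pull out 2^2: since 11 ≡ 3 (mod 8), (2/11) = -1, so (2/11)^2 = +1.
Reached (1/11) = 1. Collecting the sign flips along the way, the symbol is -1.

-1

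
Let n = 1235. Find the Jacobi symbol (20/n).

0

Pull out 2^2: since 1235 ≡ 3 (mod 8), (2/1235) = -1, so (2/1235)^2 = +1.
Reciprocity: 5 ≡ 1 and 1235 ≡ 3 (mod 4), so (5/1235) = +(1235/5).
Reduce top mod 5: now compute (0/5).
Top reduces to 0: gcd > 1, so the symbol is 0.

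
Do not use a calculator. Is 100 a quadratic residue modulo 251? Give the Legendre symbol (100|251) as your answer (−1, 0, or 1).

1

Euler's criterion: (100/251) ≡ 100^125 (mod 251).
100^2 ≡ 211 (mod 251)
100^4 ≡ 94 (mod 251)
100^8 ≡ 51 (mod 251)
100^16 ≡ 91 (mod 251)
100^32 ≡ 249 (mod 251)
100^64 ≡ 4 (mod 251)
100^125 = 100^(64+32+16+8+4+1) ≡ 1 (mod 251).
Result is 1, so (100/251) = 1.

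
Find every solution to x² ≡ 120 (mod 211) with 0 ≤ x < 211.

72, 139

Since 211 ≡ 3 (mod 4), a square root of 120 is 120^((211+1)/4) = 120^53 mod 211.
Repeated squaring: 120^2≡52, 120^4≡172, 120^8≡44, 120^16≡37, 120^32≡103 (mod 211).
120^53 = 120^(32+16+4+1) ≡ 139 (mod 211).
Check: 139² = 19321 ≡ 120 (mod 211). The two roots are 72 and 139.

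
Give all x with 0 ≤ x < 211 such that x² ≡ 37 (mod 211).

Since 211 ≡ 3 (mod 4), a square root of 37 is 37^((211+1)/4) = 37^53 mod 211.
Repeated squaring: 37^2≡103, 37^4≡59, 37^8≡105, 37^16≡53, 37^32≡66 (mod 211).
37^53 = 37^(32+16+4+1) ≡ 44 (mod 211).
Check: 44² = 1936 ≡ 37 (mod 211). The two roots are 44 and 167.

44, 167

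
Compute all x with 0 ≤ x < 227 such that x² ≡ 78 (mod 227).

87, 140

Since 227 ≡ 3 (mod 4), a square root of 78 is 78^((227+1)/4) = 78^57 mod 227.
Repeated squaring: 78^2≡182, 78^4≡209, 78^8≡97, 78^16≡102, 78^32≡189 (mod 227).
78^57 = 78^(32+16+8+1) ≡ 87 (mod 227).
Check: 87² = 7569 ≡ 78 (mod 227). The two roots are 87 and 140.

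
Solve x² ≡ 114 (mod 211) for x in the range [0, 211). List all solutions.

Since 211 ≡ 3 (mod 4), a square root of 114 is 114^((211+1)/4) = 114^53 mod 211.
Repeated squaring: 114^2≡125, 114^4≡11, 114^8≡121, 114^16≡82, 114^32≡183 (mod 211).
114^53 = 114^(32+16+4+1) ≡ 122 (mod 211).
Check: 122² = 14884 ≡ 114 (mod 211). The two roots are 89 and 122.

89, 122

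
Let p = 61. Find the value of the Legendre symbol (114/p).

Euler's criterion: (114/61) ≡ 53^30 (mod 61).
53^2 ≡ 3 (mod 61)
53^4 ≡ 9 (mod 61)
53^8 ≡ 20 (mod 61)
53^16 ≡ 34 (mod 61)
53^30 = 53^(16+8+4+2) ≡ 60 (mod 61).
Result is 60 ≡ −1, so (114/61) = −1.

-1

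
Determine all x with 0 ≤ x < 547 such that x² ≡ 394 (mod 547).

Since 547 ≡ 3 (mod 4), a square root of 394 is 394^((547+1)/4) = 394^137 mod 547.
Repeated squaring: 394^2≡435, 394^4≡510, 394^8≡275, 394^16≡139, 394^32≡176, 394^64≡344, 394^128≡184 (mod 547).
394^137 = 394^(128+8+1) ≡ 438 (mod 547).
Check: 438² = 191844 ≡ 394 (mod 547). The two roots are 109 and 438.

109, 438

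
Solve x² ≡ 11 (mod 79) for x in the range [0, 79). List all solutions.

13, 66

Since 79 ≡ 3 (mod 4), a square root of 11 is 11^((79+1)/4) = 11^20 mod 79.
Repeated squaring: 11^2≡42, 11^4≡26, 11^8≡44, 11^16≡40 (mod 79).
11^20 = 11^(16+4) ≡ 13 (mod 79).
Check: 13² = 169 ≡ 11 (mod 79). The two roots are 13 and 66.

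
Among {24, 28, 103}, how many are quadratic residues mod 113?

1

(24/113) = -1 → non-residue.
(28/113) = +1 → QR.
(103/113) = -1 → non-residue.
Total quadratic residues among the 3: 1.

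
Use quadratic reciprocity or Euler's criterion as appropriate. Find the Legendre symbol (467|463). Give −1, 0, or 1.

Euler's criterion: (467/463) ≡ 4^231 (mod 463).
4^2 ≡ 16 (mod 463)
4^4 ≡ 256 (mod 463)
4^8 ≡ 253 (mod 463)
4^16 ≡ 115 (mod 463)
4^32 ≡ 261 (mod 463)
4^64 ≡ 60 (mod 463)
4^128 ≡ 359 (mod 463)
4^231 = 4^(128+64+32+4+2+1) ≡ 1 (mod 463).
Result is 1, so (467/463) = 1.

1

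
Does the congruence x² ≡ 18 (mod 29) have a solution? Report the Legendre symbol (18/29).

-1

Pull out 2: since 29 ≡ 5 (mod 8), (2/29) = -1.
Reciprocity: 9 ≡ 1 and 29 ≡ 1 (mod 4), so (9/29) = +(29/9).
Reduce top mod 9: now compute (2/9).
Pull out 2: since 9 ≡ 1 (mod 8), (2/9) = +1.
Reached (1/9) = 1. Collecting the sign flips along the way, the symbol is -1.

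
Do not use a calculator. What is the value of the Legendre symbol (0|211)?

0

Top reduces to 0: gcd > 1, so the symbol is 0.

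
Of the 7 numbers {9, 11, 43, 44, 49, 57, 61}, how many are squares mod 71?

4

(9/71) = +1 → QR.
(11/71) = -1 → non-residue.
(43/71) = +1 → QR.
(44/71) = -1 → non-residue.
(49/71) = +1 → QR.
(57/71) = +1 → QR.
(61/71) = -1 → non-residue.
Total quadratic residues among the 7: 4.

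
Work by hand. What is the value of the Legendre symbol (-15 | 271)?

1

Euler's criterion: (-15/271) ≡ 256^135 (mod 271).
256^2 ≡ 225 (mod 271)
256^4 ≡ 219 (mod 271)
256^8 ≡ 265 (mod 271)
256^16 ≡ 36 (mod 271)
256^32 ≡ 212 (mod 271)
256^64 ≡ 229 (mod 271)
256^128 ≡ 138 (mod 271)
256^135 = 256^(128+4+2+1) ≡ 1 (mod 271).
Result is 1, so (-15/271) = 1.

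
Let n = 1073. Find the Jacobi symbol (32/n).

1

Pull out 2^5: since 1073 ≡ 1 (mod 8), (2/1073) = +1, so (2/1073)^5 = +1.
Reached (1/1073) = 1. Collecting the sign flips along the way, the symbol is +1.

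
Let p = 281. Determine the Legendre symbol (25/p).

Reciprocity: 25 ≡ 1 and 281 ≡ 1 (mod 4), so (25/281) = +(281/25).
Reduce top mod 25: now compute (6/25).
Pull out 2: since 25 ≡ 1 (mod 8), (2/25) = +1.
Reciprocity: 3 ≡ 3 and 25 ≡ 1 (mod 4), so (3/25) = +(25/3).
Reduce top mod 3: now compute (1/3).
Reached (1/3) = 1. Collecting the sign flips along the way, the symbol is +1.

1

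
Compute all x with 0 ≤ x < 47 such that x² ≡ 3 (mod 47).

12, 35

Since 47 ≡ 3 (mod 4), a square root of 3 is 3^((47+1)/4) = 3^12 mod 47.
Repeated squaring: 3^2≡9, 3^4≡34, 3^8≡28 (mod 47).
3^12 = 3^(8+4) ≡ 12 (mod 47).
Check: 12² = 144 ≡ 3 (mod 47). The two roots are 12 and 35.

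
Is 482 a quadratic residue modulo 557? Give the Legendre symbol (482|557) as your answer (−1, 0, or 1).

-1

Pull out 2: since 557 ≡ 5 (mod 8), (2/557) = -1.
Reciprocity: 241 ≡ 1 and 557 ≡ 1 (mod 4), so (241/557) = +(557/241).
Reduce top mod 241: now compute (75/241).
Reciprocity: 75 ≡ 3 and 241 ≡ 1 (mod 4), so (75/241) = +(241/75).
Reduce top mod 75: now compute (16/75).
Pull out 2^4: since 75 ≡ 3 (mod 8), (2/75) = -1, so (2/75)^4 = +1.
Reached (1/75) = 1. Collecting the sign flips along the way, the symbol is -1.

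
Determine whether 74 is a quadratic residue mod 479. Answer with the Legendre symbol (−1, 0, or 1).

-1

Pull out 2: since 479 ≡ 7 (mod 8), (2/479) = +1.
Reciprocity: 37 ≡ 1 and 479 ≡ 3 (mod 4), so (37/479) = +(479/37).
Reduce top mod 37: now compute (35/37).
Reciprocity: 35 ≡ 3 and 37 ≡ 1 (mod 4), so (35/37) = +(37/35).
Reduce top mod 35: now compute (2/35).
Pull out 2: since 35 ≡ 3 (mod 8), (2/35) = -1.
Reached (1/35) = 1. Collecting the sign flips along the way, the symbol is -1.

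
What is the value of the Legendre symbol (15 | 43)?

Reciprocity: 15 ≡ 3 and 43 ≡ 3 (mod 4), so (15/43) = −(43/15).
Reduce top mod 15: now compute (13/15).
Reciprocity: 13 ≡ 1 and 15 ≡ 3 (mod 4), so (13/15) = +(15/13).
Reduce top mod 13: now compute (2/13).
Pull out 2: since 13 ≡ 5 (mod 8), (2/13) = -1.
Reached (1/13) = 1. Collecting the sign flips along the way, the symbol is +1.

1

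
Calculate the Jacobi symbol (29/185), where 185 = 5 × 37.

Reciprocity: 29 ≡ 1 and 185 ≡ 1 (mod 4), so (29/185) = +(185/29).
Reduce top mod 29: now compute (11/29).
Reciprocity: 11 ≡ 3 and 29 ≡ 1 (mod 4), so (11/29) = +(29/11).
Reduce top mod 11: now compute (7/11).
Reciprocity: 7 ≡ 3 and 11 ≡ 3 (mod 4), so (7/11) = −(11/7).
Reduce top mod 7: now compute (4/7).
Pull out 2^2: since 7 ≡ 7 (mod 8), (2/7) = +1, so (2/7)^2 = +1.
Reached (1/7) = 1. Collecting the sign flips along the way, the symbol is -1.

-1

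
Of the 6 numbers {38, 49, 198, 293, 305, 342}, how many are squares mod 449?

4

(38/449) = -1 → non-residue.
(49/449) = +1 → QR.
(198/449) = +1 → QR.
(293/449) = +1 → QR.
(305/449) = +1 → QR.
(342/449) = -1 → non-residue.
Total quadratic residues among the 6: 4.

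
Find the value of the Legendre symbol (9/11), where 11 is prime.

Reciprocity: 9 ≡ 1 and 11 ≡ 3 (mod 4), so (9/11) = +(11/9).
Reduce top mod 9: now compute (2/9).
Pull out 2: since 9 ≡ 1 (mod 8), (2/9) = +1.
Reached (1/9) = 1. Collecting the sign flips along the way, the symbol is +1.

1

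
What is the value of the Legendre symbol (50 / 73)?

Pull out 2: since 73 ≡ 1 (mod 8), (2/73) = +1.
Reciprocity: 25 ≡ 1 and 73 ≡ 1 (mod 4), so (25/73) = +(73/25).
Reduce top mod 25: now compute (23/25).
Reciprocity: 23 ≡ 3 and 25 ≡ 1 (mod 4), so (23/25) = +(25/23).
Reduce top mod 23: now compute (2/23).
Pull out 2: since 23 ≡ 7 (mod 8), (2/23) = +1.
Reached (1/23) = 1. Collecting the sign flips along the way, the symbol is +1.

1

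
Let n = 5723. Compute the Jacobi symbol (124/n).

Pull out 2^2: since 5723 ≡ 3 (mod 8), (2/5723) = -1, so (2/5723)^2 = +1.
Reciprocity: 31 ≡ 3 and 5723 ≡ 3 (mod 4), so (31/5723) = −(5723/31).
Reduce top mod 31: now compute (19/31).
Reciprocity: 19 ≡ 3 and 31 ≡ 3 (mod 4), so (19/31) = −(31/19).
Reduce top mod 19: now compute (12/19).
Pull out 2^2: since 19 ≡ 3 (mod 8), (2/19) = -1, so (2/19)^2 = +1.
Reciprocity: 3 ≡ 3 and 19 ≡ 3 (mod 4), so (3/19) = −(19/3).
Reduce top mod 3: now compute (1/3).
Reached (1/3) = 1. Collecting the sign flips along the way, the symbol is -1.

-1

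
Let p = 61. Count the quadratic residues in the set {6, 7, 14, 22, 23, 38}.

(6/61) = -1 → non-residue.
(7/61) = -1 → non-residue.
(14/61) = +1 → QR.
(22/61) = +1 → QR.
(23/61) = -1 → non-residue.
(38/61) = -1 → non-residue.
Total quadratic residues among the 6: 2.

2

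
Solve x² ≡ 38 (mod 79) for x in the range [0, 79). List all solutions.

14, 65

Since 79 ≡ 3 (mod 4), a square root of 38 is 38^((79+1)/4) = 38^20 mod 79.
Repeated squaring: 38^2≡22, 38^4≡10, 38^8≡21, 38^16≡46 (mod 79).
38^20 = 38^(16+4) ≡ 65 (mod 79).
Check: 65² = 4225 ≡ 38 (mod 79). The two roots are 14 and 65.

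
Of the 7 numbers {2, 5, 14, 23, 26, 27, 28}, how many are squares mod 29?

(2/29) = -1 → non-residue.
(5/29) = +1 → QR.
(14/29) = -1 → non-residue.
(23/29) = +1 → QR.
(26/29) = -1 → non-residue.
(27/29) = -1 → non-residue.
(28/29) = +1 → QR.
Total quadratic residues among the 7: 3.

3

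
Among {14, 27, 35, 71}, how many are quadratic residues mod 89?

1

(14/89) = -1 → non-residue.
(27/89) = -1 → non-residue.
(35/89) = -1 → non-residue.
(71/89) = +1 → QR.
Total quadratic residues among the 4: 1.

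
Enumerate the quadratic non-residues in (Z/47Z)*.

Square k = 1,…,23 (k and 47−k give the same square):
1²=1, 2²=4, 3²=9, 4²=16, 5²=25, 6²=36, 7²≡2, 8²≡17, 9²≡34, 10²≡6, 11²≡27, 12²≡3, 13²≡28, 14²≡8, 15²≡37, 16²≡21, 17²≡7, 18²≡42, 19²≡32, 20²≡24, 21²≡18, 22²≡14, 23²≡12 (mod 47).
The residues are {1, 2, 3, 4, 6, 7, 8, 9, 12, 14, 16, 17, 18, 21, 24, 25, 27, 28, 32, 34, 36, 37, 42}; the non-residues are the remaining 23 nonzero classes.

5, 10, 11, 13, 15, 19, 20, 22, 23, 26, 29, 30, 31, 33, 35, 38, 39, 40, 41, 43, 44, 45, 46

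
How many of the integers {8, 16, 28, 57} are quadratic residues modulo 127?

(8/127) = +1 → QR.
(16/127) = +1 → QR.
(28/127) = -1 → non-residue.
(57/127) = -1 → non-residue.
Total quadratic residues among the 4: 2.

2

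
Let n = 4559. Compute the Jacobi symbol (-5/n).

First reduce: -5 ≡ 4554 (mod 4559).
Pull out 2: since 4559 ≡ 7 (mod 8), (2/4559) = +1.
Reciprocity: 2277 ≡ 1 and 4559 ≡ 3 (mod 4), so (2277/4559) = +(4559/2277).
Reduce top mod 2277: now compute (5/2277).
Reciprocity: 5 ≡ 1 and 2277 ≡ 1 (mod 4), so (5/2277) = +(2277/5).
Reduce top mod 5: now compute (2/5).
Pull out 2: since 5 ≡ 5 (mod 8), (2/5) = -1.
Reached (1/5) = 1. Collecting the sign flips along the way, the symbol is -1.

-1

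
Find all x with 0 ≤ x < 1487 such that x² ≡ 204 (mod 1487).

Since 1487 ≡ 3 (mod 4), a square root of 204 is 204^((1487+1)/4) = 204^372 mod 1487.
Repeated squaring: 204^2≡1467, 204^4≡400, 204^8≡891, 204^16≡1310, 204^32≡102, 204^64≡1482, 204^128≡25, 204^256≡625 (mod 1487).
204^372 = 204^(256+64+32+16+4) ≡ 1377 (mod 1487).
Check: 1377² = 1896129 ≡ 204 (mod 1487). The two roots are 110 and 1377.

110, 1377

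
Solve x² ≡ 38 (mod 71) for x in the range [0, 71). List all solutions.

31, 40

Since 71 ≡ 3 (mod 4), a square root of 38 is 38^((71+1)/4) = 38^18 mod 71.
Repeated squaring: 38^2≡24, 38^4≡8, 38^8≡64, 38^16≡49 (mod 71).
38^18 = 38^(16+2) ≡ 40 (mod 71).
Check: 40² = 1600 ≡ 38 (mod 71). The two roots are 31 and 40.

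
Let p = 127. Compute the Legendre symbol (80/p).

-1

Pull out 2^4: since 127 ≡ 7 (mod 8), (2/127) = +1, so (2/127)^4 = +1.
Reciprocity: 5 ≡ 1 and 127 ≡ 3 (mod 4), so (5/127) = +(127/5).
Reduce top mod 5: now compute (2/5).
Pull out 2: since 5 ≡ 5 (mod 8), (2/5) = -1.
Reached (1/5) = 1. Collecting the sign flips along the way, the symbol is -1.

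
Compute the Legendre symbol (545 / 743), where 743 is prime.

Reciprocity: 545 ≡ 1 and 743 ≡ 3 (mod 4), so (545/743) = +(743/545).
Reduce top mod 545: now compute (198/545).
Pull out 2: since 545 ≡ 1 (mod 8), (2/545) = +1.
Reciprocity: 99 ≡ 3 and 545 ≡ 1 (mod 4), so (99/545) = +(545/99).
Reduce top mod 99: now compute (50/99).
Pull out 2: since 99 ≡ 3 (mod 8), (2/99) = -1.
Reciprocity: 25 ≡ 1 and 99 ≡ 3 (mod 4), so (25/99) = +(99/25).
Reduce top mod 25: now compute (24/25).
Pull out 2^3: since 25 ≡ 1 (mod 8), (2/25) = +1, so (2/25)^3 = +1.
Reciprocity: 3 ≡ 3 and 25 ≡ 1 (mod 4), so (3/25) = +(25/3).
Reduce top mod 3: now compute (1/3).
Reached (1/3) = 1. Collecting the sign flips along the way, the symbol is -1.

-1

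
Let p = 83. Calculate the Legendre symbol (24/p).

-1

Pull out 2^3: since 83 ≡ 3 (mod 8), (2/83) = -1, so (2/83)^3 = -1.
Reciprocity: 3 ≡ 3 and 83 ≡ 3 (mod 4), so (3/83) = −(83/3).
Reduce top mod 3: now compute (2/3).
Pull out 2: since 3 ≡ 3 (mod 8), (2/3) = -1.
Reached (1/3) = 1. Collecting the sign flips along the way, the symbol is -1.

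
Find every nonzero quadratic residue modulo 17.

Square k = 1,…,8 (k and 17−k give the same square):
1²=1, 2²=4, 3²=9, 4²=16, 5²≡8, 6²≡2, 7²≡15, 8²≡13 (mod 17).
So the quadratic residues mod 17 are {1, 2, 4, 8, 9, 13, 15, 16}.

1 2 4 8 9 13 15 16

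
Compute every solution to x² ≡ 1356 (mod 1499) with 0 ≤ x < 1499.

Since 1499 ≡ 3 (mod 4), a square root of 1356 is 1356^((1499+1)/4) = 1356^375 mod 1499.
Repeated squaring: 1356^2≡962, 1356^4≡561, 1356^8≡1430, 1356^16≡264, 1356^32≡742, 1356^64≡431, 1356^128≡1384, 1356^256≡1233 (mod 1499).
1356^375 = 1356^(256+64+32+16+4+2+1) ≡ 363 (mod 1499).
Check: 363² = 131769 ≡ 1356 (mod 1499). The two roots are 363 and 1136.

363, 1136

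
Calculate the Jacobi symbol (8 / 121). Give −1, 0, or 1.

1

Pull out 2^3: since 121 ≡ 1 (mod 8), (2/121) = +1, so (2/121)^3 = +1.
Reached (1/121) = 1. Collecting the sign flips along the way, the symbol is +1.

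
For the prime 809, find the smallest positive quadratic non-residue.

(2/809) = +1, so 2 is a residue.
(3/809) = −1, so 3 is the smallest positive non-residue mod 809.

3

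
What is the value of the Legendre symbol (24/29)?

Euler's criterion: (24/29) ≡ 24^14 (mod 29).
24^2 ≡ 25 (mod 29)
24^4 ≡ 16 (mod 29)
24^8 ≡ 24 (mod 29)
24^14 = 24^(8+4+2) ≡ 1 (mod 29).
Result is 1, so (24/29) = 1.

1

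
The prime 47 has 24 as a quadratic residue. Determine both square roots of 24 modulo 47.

Since 47 ≡ 3 (mod 4), a square root of 24 is 24^((47+1)/4) = 24^12 mod 47.
Repeated squaring: 24^2≡12, 24^4≡3, 24^8≡9 (mod 47).
24^12 = 24^(8+4) ≡ 27 (mod 47).
Check: 27² = 729 ≡ 24 (mod 47). The two roots are 20 and 27.

20, 27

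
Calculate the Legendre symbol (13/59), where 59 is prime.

-1

Euler's criterion: (13/59) ≡ 13^29 (mod 59).
13^2 ≡ 51 (mod 59)
13^4 ≡ 5 (mod 59)
13^8 ≡ 25 (mod 59)
13^16 ≡ 35 (mod 59)
13^29 = 13^(16+8+4+1) ≡ 58 (mod 59).
Result is 58 ≡ −1, so (13/59) = −1.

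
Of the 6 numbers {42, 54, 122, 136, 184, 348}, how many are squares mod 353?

(42/353) = +1 → QR.
(54/353) = -1 → non-residue.
(122/353) = +1 → QR.
(136/353) = +1 → QR.
(184/353) = +1 → QR.
(348/353) = -1 → non-residue.
Total quadratic residues among the 6: 4.

4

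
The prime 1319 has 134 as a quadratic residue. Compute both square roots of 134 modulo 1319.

Since 1319 ≡ 3 (mod 4), a square root of 134 is 134^((1319+1)/4) = 134^330 mod 1319.
Repeated squaring: 134^2≡809, 134^4≡257, 134^8≡99, 134^16≡568, 134^32≡788, 134^64≡1014, 134^128≡695, 134^256≡271 (mod 1319).
134^330 = 134^(256+64+8+2) ≡ 900 (mod 1319).
Check: 900² = 810000 ≡ 134 (mod 1319). The two roots are 419 and 900.

419, 900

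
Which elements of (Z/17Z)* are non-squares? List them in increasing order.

3, 5, 6, 7, 10, 11, 12, 14

Square k = 1,…,8 (k and 17−k give the same square):
1²=1, 2²=4, 3²=9, 4²=16, 5²≡8, 6²≡2, 7²≡15, 8²≡13 (mod 17).
The residues are {1, 2, 4, 8, 9, 13, 15, 16}; the non-residues are the remaining 8 nonzero classes.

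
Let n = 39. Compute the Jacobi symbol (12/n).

0

Pull out 2^2: since 39 ≡ 7 (mod 8), (2/39) = +1, so (2/39)^2 = +1.
Reciprocity: 3 ≡ 3 and 39 ≡ 3 (mod 4), so (3/39) = −(39/3).
Reduce top mod 3: now compute (0/3).
Top reduces to 0: gcd > 1, so the symbol is 0.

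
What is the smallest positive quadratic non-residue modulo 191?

7

(2/191) = +1, so 2 is a residue.
(3/191) = +1, so 3 is a residue.
(4/191) = +1, so 4 is a residue.
(5/191) = +1, so 5 is a residue.
(6/191) = +1, so 6 is a residue.
(7/191) = −1, so 7 is the smallest positive non-residue mod 191.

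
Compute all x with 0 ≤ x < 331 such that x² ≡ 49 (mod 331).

7, 324

Since 331 ≡ 3 (mod 4), a square root of 49 is 49^((331+1)/4) = 49^83 mod 331.
Repeated squaring: 49^2≡84, 49^4≡105, 49^8≡102, 49^16≡143, 49^32≡258, 49^64≡33 (mod 331).
49^83 = 49^(64+16+2+1) ≡ 324 (mod 331).
Check: 324² = 104976 ≡ 49 (mod 331). The two roots are 7 and 324.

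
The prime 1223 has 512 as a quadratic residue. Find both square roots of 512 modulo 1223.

560, 663

Since 1223 ≡ 3 (mod 4), a square root of 512 is 512^((1223+1)/4) = 512^306 mod 1223.
Repeated squaring: 512^2≡422, 512^4≡749, 512^8≡867, 512^16≡767, 512^32≡26, 512^64≡676, 512^128≡797, 512^256≡472 (mod 1223).
512^306 = 512^(256+32+16+2) ≡ 663 (mod 1223).
Check: 663² = 439569 ≡ 512 (mod 1223). The two roots are 560 and 663.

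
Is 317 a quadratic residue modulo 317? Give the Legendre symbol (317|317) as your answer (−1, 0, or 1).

0

First reduce: 317 ≡ 0 (mod 317).
Top reduces to 0: gcd > 1, so the symbol is 0.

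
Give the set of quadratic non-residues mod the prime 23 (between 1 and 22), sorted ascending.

5, 7, 10, 11, 14, 15, 17, 19, 20, 21, 22

Square k = 1,…,11 (k and 23−k give the same square):
1²=1, 2²=4, 3²=9, 4²=16, 5²≡2, 6²≡13, 7²≡3, 8²≡18, 9²≡12, 10²≡8, 11²≡6 (mod 23).
The residues are {1, 2, 3, 4, 6, 8, 9, 12, 13, 16, 18}; the non-residues are the remaining 11 nonzero classes.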